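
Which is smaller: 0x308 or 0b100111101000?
Convert 0x308 (hexadecimal) → 3×256 + 8 = 776 (decimal)
Convert 0b100111101000 (binary) → 2048 + 256 + 128 + 64 + 32 + 8 = 2536 (decimal)
Compare 776 vs 2536: smaller = 776
776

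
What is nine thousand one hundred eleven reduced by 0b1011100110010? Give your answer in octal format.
Convert nine thousand one hundred eleven (English words) → 9×1000 + 1×100 + 11 = 9111 (decimal)
Convert 0b1011100110010 (binary) → 4096 + 1024 + 512 + 256 + 32 + 16 + 2 = 5938 (decimal)
Compute 9111 - 5938 = 3173
Convert 3173 (decimal) → 3173 = 6×512 + 1×64 + 4×8 + 5 → 0o6145 (octal)
0o6145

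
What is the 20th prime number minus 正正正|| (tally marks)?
The 20th prime number = 71
Convert 正正正|| (tally marks) → 5 + 5 + 5 + 2 = 17 (decimal)
Compute 71 - 17 = 54
54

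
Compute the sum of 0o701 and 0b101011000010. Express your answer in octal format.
Convert 0o701 (octal) → 7×64 + 1 = 449 (decimal)
Convert 0b101011000010 (binary) → 2048 + 512 + 128 + 64 + 2 = 2754 (decimal)
Compute 449 + 2754 = 3203
Convert 3203 (decimal) → 3203 = 6×512 + 2×64 + 3 → 0o6203 (octal)
0o6203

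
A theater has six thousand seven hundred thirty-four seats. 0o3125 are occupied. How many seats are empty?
Convert six thousand seven hundred thirty-four (English words) → 6×1000 + 7×100 + 34 = 6734 (decimal)
Convert 0o3125 (octal) → 3×512 + 1×64 + 2×8 + 5 = 1621 (decimal)
Compute 6734 - 1621 = 5113
5113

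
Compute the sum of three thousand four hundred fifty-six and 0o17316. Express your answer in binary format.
Convert three thousand four hundred fifty-six (English words) → 3×1000 + 4×100 + 56 = 3456 (decimal)
Convert 0o17316 (octal) → 1×4096 + 7×512 + 3×64 + 1×8 + 6 = 7886 (decimal)
Compute 3456 + 7886 = 11342
Convert 11342 (decimal) → 11342 = 8192 + 2048 + 1024 + 64 + 8 + 4 + 2 → 0b10110001001110 (binary)
0b10110001001110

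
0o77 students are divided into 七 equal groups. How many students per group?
Convert 0o77 (octal) → 7×8 + 7 = 63 (decimal)
Convert 七 (Chinese numeral) → 7 (decimal)
Compute 63 ÷ 7 = 9
9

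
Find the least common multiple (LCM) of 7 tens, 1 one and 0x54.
Convert 7 tens, 1 one (place-value notation) → 7×10 + 1 = 71 (decimal)
Convert 0x54 (hexadecimal) → 5×16 + 4 = 84 (decimal)
Compute lcm(71, 84) = 5964
5964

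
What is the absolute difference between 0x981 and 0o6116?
Convert 0x981 (hexadecimal) → 9×256 + 8×16 + 1 = 2433 (decimal)
Convert 0o6116 (octal) → 6×512 + 1×64 + 1×8 + 6 = 3150 (decimal)
Compute |2433 - 3150| = 717
717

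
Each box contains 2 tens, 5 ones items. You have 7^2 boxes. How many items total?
Convert 2 tens, 5 ones (place-value notation) → 2×10 + 5 = 25 (decimal)
Convert 7^2 (power) → 49 (decimal)
Compute 25 × 49 = 1225
1225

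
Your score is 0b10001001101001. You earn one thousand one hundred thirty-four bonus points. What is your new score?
Convert 0b10001001101001 (binary) → 8192 + 512 + 64 + 32 + 8 + 1 = 8809 (decimal)
Convert one thousand one hundred thirty-four (English words) → 1×1000 + 1×100 + 34 = 1134 (decimal)
Compute 8809 + 1134 = 9943
9943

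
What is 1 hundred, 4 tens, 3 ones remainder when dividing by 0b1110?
Convert 1 hundred, 4 tens, 3 ones (place-value notation) → 1×100 + 4×10 + 3 = 143 (decimal)
Convert 0b1110 (binary) → 8 + 4 + 2 = 14 (decimal)
Compute 143 mod 14 = 3
3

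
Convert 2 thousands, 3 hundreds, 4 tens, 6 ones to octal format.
Convert 2 thousands, 3 hundreds, 4 tens, 6 ones (place-value notation) → 2×1000 + 3×100 + 4×10 + 6 = 2346 (decimal)
Convert 2346 (decimal) → 2346 = 4×512 + 4×64 + 5×8 + 2 → 0o4452 (octal)
0o4452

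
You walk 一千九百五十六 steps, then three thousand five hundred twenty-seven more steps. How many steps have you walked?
Convert 一千九百五十六 (Chinese numeral) → 1×1000 + 9×100 + 5×10 + 6 = 1956 (decimal)
Convert three thousand five hundred twenty-seven (English words) → 3×1000 + 5×100 + 27 = 3527 (decimal)
Compute 1956 + 3527 = 5483
5483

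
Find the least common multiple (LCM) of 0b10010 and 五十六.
Convert 0b10010 (binary) → 16 + 2 = 18 (decimal)
Convert 五十六 (Chinese numeral) → 5×10 + 6 = 56 (decimal)
Compute lcm(18, 56) = 504
504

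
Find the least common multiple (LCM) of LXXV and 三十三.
Convert LXXV (Roman numeral) → 50 + 10 + 10 + 5 = 75 (decimal)
Convert 三十三 (Chinese numeral) → 3×10 + 3 = 33 (decimal)
Compute lcm(75, 33) = 825
825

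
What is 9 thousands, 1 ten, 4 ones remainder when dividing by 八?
Convert 9 thousands, 1 ten, 4 ones (place-value notation) → 9×1000 + 1×10 + 4 = 9014 (decimal)
Convert 八 (Chinese numeral) → 8 (decimal)
Compute 9014 mod 8 = 6
6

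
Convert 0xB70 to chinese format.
Convert 0xB70 (hexadecimal) → 11×256 + 7×16 = 2928 (decimal)
Convert 2928 (decimal) → 2928 = 2×1000 + 9×100 + 2×10 + 8 → 二千九百二十八 (Chinese numeral)
二千九百二十八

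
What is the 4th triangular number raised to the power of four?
Convert the 4th triangular number (triangular index) → 4×5/2 = 10 (decimal)
Convert four (English words) → 4 (decimal)
Compute 10 ^ 4 = 10000
10000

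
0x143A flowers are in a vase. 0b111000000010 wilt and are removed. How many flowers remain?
Convert 0x143A (hexadecimal) → 1×4096 + 4×256 + 3×16 + 10 = 5178 (decimal)
Convert 0b111000000010 (binary) → 2048 + 1024 + 512 + 2 = 3586 (decimal)
Compute 5178 - 3586 = 1592
1592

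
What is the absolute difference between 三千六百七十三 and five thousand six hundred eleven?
Convert 三千六百七十三 (Chinese numeral) → 3×1000 + 6×100 + 7×10 + 3 = 3673 (decimal)
Convert five thousand six hundred eleven (English words) → 5×1000 + 6×100 + 11 = 5611 (decimal)
Compute |3673 - 5611| = 1938
1938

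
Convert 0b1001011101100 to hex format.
Convert 0b1001011101100 (binary) → 4096 + 512 + 128 + 64 + 32 + 8 + 4 = 4844 (decimal)
Convert 4844 (decimal) → 4844 = 1×4096 + 2×256 + 14×16 + 12 → 0x12EC (hexadecimal)
0x12EC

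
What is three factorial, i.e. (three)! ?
Convert three (English words) → 3 (decimal)
Compute 3! = 6
6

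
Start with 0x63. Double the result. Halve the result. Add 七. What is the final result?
Convert 0x63 (hexadecimal) → 6×16 + 3 = 99 (decimal)
Start: 99
99 × 2 = 198
198 ÷ 2 = 99
Convert 七 (Chinese numeral) → 7 (decimal)
99 + 7 = 106
106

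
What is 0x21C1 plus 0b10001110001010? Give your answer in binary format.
Convert 0x21C1 (hexadecimal) → 2×4096 + 1×256 + 12×16 + 1 = 8641 (decimal)
Convert 0b10001110001010 (binary) → 8192 + 512 + 256 + 128 + 8 + 2 = 9098 (decimal)
Compute 8641 + 9098 = 17739
Convert 17739 (decimal) → 17739 = 16384 + 1024 + 256 + 64 + 8 + 2 + 1 → 0b100010101001011 (binary)
0b100010101001011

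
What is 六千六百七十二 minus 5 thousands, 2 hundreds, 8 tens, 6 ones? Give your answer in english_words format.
Convert 六千六百七十二 (Chinese numeral) → 6×1000 + 6×100 + 7×10 + 2 = 6672 (decimal)
Convert 5 thousands, 2 hundreds, 8 tens, 6 ones (place-value notation) → 5×1000 + 2×100 + 8×10 + 6 = 5286 (decimal)
Compute 6672 - 5286 = 1386
Convert 1386 (decimal) → 1386 = 1×1000 + 3×100 + 86 → one thousand three hundred eighty-six (English words)
one thousand three hundred eighty-six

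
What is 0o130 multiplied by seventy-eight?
Convert 0o130 (octal) → 1×64 + 3×8 = 88 (decimal)
Convert seventy-eight (English words) → 78 (decimal)
Compute 88 × 78 = 6864
6864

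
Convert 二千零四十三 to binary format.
Convert 二千零四十三 (Chinese numeral) → 2×1000 + 4×10 + 3 = 2043 (decimal)
Convert 2043 (decimal) → 2043 = 1024 + 512 + 256 + 128 + 64 + 32 + 16 + 8 + 2 + 1 → 0b11111111011 (binary)
0b11111111011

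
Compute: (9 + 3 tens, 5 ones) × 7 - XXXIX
Convert 3 tens, 5 ones (place-value notation) → 3×10 + 5 = 35 (decimal)
Convert XXXIX (Roman numeral) → 10 + 10 + 10 + 9 = 39 (decimal)
Expression in decimal: (9 + 35) × 7 - 39
Parentheses first: 9 + 35 = 44
Multiply: 44 × 7 = 308
Subtract: 308 - 39 = 269
269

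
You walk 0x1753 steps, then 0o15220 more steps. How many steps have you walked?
Convert 0x1753 (hexadecimal) → 1×4096 + 7×256 + 5×16 + 3 = 5971 (decimal)
Convert 0o15220 (octal) → 1×4096 + 5×512 + 2×64 + 2×8 = 6800 (decimal)
Compute 5971 + 6800 = 12771
12771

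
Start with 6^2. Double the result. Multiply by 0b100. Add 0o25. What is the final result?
Convert 6^2 (power) → 36 (decimal)
Start: 36
36 × 2 = 72
Convert 0b100 (binary) → 4 (decimal)
72 × 4 = 288
Convert 0o25 (octal) → 2×8 + 5 = 21 (decimal)
288 + 21 = 309
309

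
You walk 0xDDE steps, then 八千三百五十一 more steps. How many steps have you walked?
Convert 0xDDE (hexadecimal) → 13×256 + 13×16 + 14 = 3550 (decimal)
Convert 八千三百五十一 (Chinese numeral) → 8×1000 + 3×100 + 5×10 + 1 = 8351 (decimal)
Compute 3550 + 8351 = 11901
11901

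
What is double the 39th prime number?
The 39th prime number = 167
Compute 167 × 2 = 334
334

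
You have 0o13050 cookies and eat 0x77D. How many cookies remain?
Convert 0o13050 (octal) → 1×4096 + 3×512 + 5×8 = 5672 (decimal)
Convert 0x77D (hexadecimal) → 7×256 + 7×16 + 13 = 1917 (decimal)
Compute 5672 - 1917 = 3755
3755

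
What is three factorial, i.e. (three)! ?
Convert three (English words) → 3 (decimal)
Compute 3! = 6
6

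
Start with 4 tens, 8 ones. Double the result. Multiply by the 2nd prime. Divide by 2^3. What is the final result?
Convert 4 tens, 8 ones (place-value notation) → 4×10 + 8 = 48 (decimal)
Start: 48
48 × 2 = 96
Convert the 2nd prime (prime index) → 3 (decimal)
96 × 3 = 288
Convert 2^3 (power) → 8 (decimal)
288 ÷ 8 = 36
36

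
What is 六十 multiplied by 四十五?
Convert 六十 (Chinese numeral) → 6×10 = 60 (decimal)
Convert 四十五 (Chinese numeral) → 4×10 + 5 = 45 (decimal)
Compute 60 × 45 = 2700
2700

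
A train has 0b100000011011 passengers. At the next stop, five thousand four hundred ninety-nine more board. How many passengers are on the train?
Convert 0b100000011011 (binary) → 2048 + 16 + 8 + 2 + 1 = 2075 (decimal)
Convert five thousand four hundred ninety-nine (English words) → 5×1000 + 4×100 + 99 = 5499 (decimal)
Compute 2075 + 5499 = 7574
7574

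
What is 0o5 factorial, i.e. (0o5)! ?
Convert 0o5 (octal) → 5 (decimal)
Compute 5! = 120
120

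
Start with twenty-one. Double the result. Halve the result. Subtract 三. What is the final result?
Convert twenty-one (English words) → 21 (decimal)
Start: 21
21 × 2 = 42
42 ÷ 2 = 21
Convert 三 (Chinese numeral) → 3 (decimal)
21 - 3 = 18
18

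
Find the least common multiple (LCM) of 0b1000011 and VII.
Convert 0b1000011 (binary) → 64 + 2 + 1 = 67 (decimal)
Convert VII (Roman numeral) → 5 + 1 + 1 = 7 (decimal)
Compute lcm(67, 7) = 469
469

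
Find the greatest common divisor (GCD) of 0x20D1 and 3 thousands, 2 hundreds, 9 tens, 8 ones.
Convert 0x20D1 (hexadecimal) → 2×4096 + 13×16 + 1 = 8401 (decimal)
Convert 3 thousands, 2 hundreds, 9 tens, 8 ones (place-value notation) → 3×1000 + 2×100 + 9×10 + 8 = 3298 (decimal)
Compute gcd(8401, 3298) = 1
1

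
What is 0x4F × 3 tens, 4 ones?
Convert 0x4F (hexadecimal) → 4×16 + 15 = 79 (decimal)
Convert 3 tens, 4 ones (place-value notation) → 3×10 + 4 = 34 (decimal)
Compute 79 × 34 = 2686
2686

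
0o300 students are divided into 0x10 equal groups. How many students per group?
Convert 0o300 (octal) → 3×64 = 192 (decimal)
Convert 0x10 (hexadecimal) → 1×16 = 16 (decimal)
Compute 192 ÷ 16 = 12
12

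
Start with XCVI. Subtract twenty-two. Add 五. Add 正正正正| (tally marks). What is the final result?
Convert XCVI (Roman numeral) → 90 + 5 + 1 = 96 (decimal)
Start: 96
Convert twenty-two (English words) → 22 (decimal)
96 - 22 = 74
Convert 五 (Chinese numeral) → 5 (decimal)
74 + 5 = 79
Convert 正正正正| (tally marks) → 5 + 5 + 5 + 5 + 1 = 21 (decimal)
79 + 21 = 100
100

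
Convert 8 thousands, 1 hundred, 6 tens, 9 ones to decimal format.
Convert 8 thousands, 1 hundred, 6 tens, 9 ones (place-value notation) → 8×1000 + 1×100 + 6×10 + 9 = 8169 (decimal)
8169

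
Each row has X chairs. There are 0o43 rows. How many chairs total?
Convert X (Roman numeral) → 10 (decimal)
Convert 0o43 (octal) → 4×8 + 3 = 35 (decimal)
Compute 10 × 35 = 350
350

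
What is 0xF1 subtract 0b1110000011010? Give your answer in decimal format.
Convert 0xF1 (hexadecimal) → 15×16 + 1 = 241 (decimal)
Convert 0b1110000011010 (binary) → 4096 + 2048 + 1024 + 16 + 8 + 2 = 7194 (decimal)
Compute 241 - 7194 = -6953
-6953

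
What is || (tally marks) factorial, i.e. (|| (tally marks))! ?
Convert || (tally marks) → 2 (decimal)
Compute 2! = 2
2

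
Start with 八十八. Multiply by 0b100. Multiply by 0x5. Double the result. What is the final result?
Convert 八十八 (Chinese numeral) → 8×10 + 8 = 88 (decimal)
Start: 88
Convert 0b100 (binary) → 4 (decimal)
88 × 4 = 352
Convert 0x5 (hexadecimal) → 5 (decimal)
352 × 5 = 1760
1760 × 2 = 3520
3520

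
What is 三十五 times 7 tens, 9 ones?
Convert 三十五 (Chinese numeral) → 3×10 + 5 = 35 (decimal)
Convert 7 tens, 9 ones (place-value notation) → 7×10 + 9 = 79 (decimal)
Compute 35 × 79 = 2765
2765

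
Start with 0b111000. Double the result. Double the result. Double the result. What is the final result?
Convert 0b111000 (binary) → 32 + 16 + 8 = 56 (decimal)
Start: 56
56 × 2 = 112
112 × 2 = 224
224 × 2 = 448
448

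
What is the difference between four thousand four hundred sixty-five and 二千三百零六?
Convert four thousand four hundred sixty-five (English words) → 4×1000 + 4×100 + 65 = 4465 (decimal)
Convert 二千三百零六 (Chinese numeral) → 2×1000 + 3×100 + 6 = 2306 (decimal)
Difference: |4465 - 2306| = 2159
2159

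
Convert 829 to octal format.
Convert 829 (decimal) → 829 = 1×512 + 4×64 + 7×8 + 5 → 0o1475 (octal)
0o1475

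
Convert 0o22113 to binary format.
Convert 0o22113 (octal) → 2×4096 + 2×512 + 1×64 + 1×8 + 3 = 9291 (decimal)
Convert 9291 (decimal) → 9291 = 8192 + 1024 + 64 + 8 + 2 + 1 → 0b10010001001011 (binary)
0b10010001001011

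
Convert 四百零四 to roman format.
Convert 四百零四 (Chinese numeral) → 4×100 + 4 = 404 (decimal)
Convert 404 (decimal) → 404 = 400 + 4 → CDIV (Roman numeral)
CDIV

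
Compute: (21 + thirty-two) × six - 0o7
Convert thirty-two (English words) → 32 (decimal)
Convert six (English words) → 6 (decimal)
Convert 0o7 (octal) → 7 (decimal)
Expression in decimal: (21 + 32) × 6 - 7
Parentheses first: 21 + 32 = 53
Multiply: 53 × 6 = 318
Subtract: 318 - 7 = 311
311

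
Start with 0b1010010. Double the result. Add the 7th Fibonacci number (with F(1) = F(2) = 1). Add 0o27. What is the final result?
Convert 0b1010010 (binary) → 64 + 16 + 2 = 82 (decimal)
Start: 82
82 × 2 = 164
Convert the 7th Fibonacci number (with F(1) = F(2) = 1) (Fibonacci index) → 1, 1, 2, 3, 5, 8, 13 → 13 (decimal)
164 + 13 = 177
Convert 0o27 (octal) → 2×8 + 7 = 23 (decimal)
177 + 23 = 200
200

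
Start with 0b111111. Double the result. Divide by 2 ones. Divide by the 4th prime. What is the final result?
Convert 0b111111 (binary) → 32 + 16 + 8 + 4 + 2 + 1 = 63 (decimal)
Start: 63
63 × 2 = 126
Convert 2 ones (place-value notation) → 2 (decimal)
126 ÷ 2 = 63
Convert the 4th prime (prime index) → 7 (decimal)
63 ÷ 7 = 9
9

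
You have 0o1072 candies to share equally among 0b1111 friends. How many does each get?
Convert 0o1072 (octal) → 1×512 + 7×8 + 2 = 570 (decimal)
Convert 0b1111 (binary) → 8 + 4 + 2 + 1 = 15 (decimal)
Compute 570 ÷ 15 = 38
38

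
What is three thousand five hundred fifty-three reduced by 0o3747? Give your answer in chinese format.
Convert three thousand five hundred fifty-three (English words) → 3×1000 + 5×100 + 53 = 3553 (decimal)
Convert 0o3747 (octal) → 3×512 + 7×64 + 4×8 + 7 = 2023 (decimal)
Compute 3553 - 2023 = 1530
Convert 1530 (decimal) → 1530 = 1×1000 + 5×100 + 3×10 → 一千五百三十 (Chinese numeral)
一千五百三十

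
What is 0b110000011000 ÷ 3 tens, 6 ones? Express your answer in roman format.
Convert 0b110000011000 (binary) → 2048 + 1024 + 16 + 8 = 3096 (decimal)
Convert 3 tens, 6 ones (place-value notation) → 3×10 + 6 = 36 (decimal)
Compute 3096 ÷ 36 = 86
Convert 86 (decimal) → 86 = 50 + 10 + 10 + 10 + 5 + 1 → LXXXVI (Roman numeral)
LXXXVI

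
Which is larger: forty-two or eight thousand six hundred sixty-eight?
Convert forty-two (English words) → 42 (decimal)
Convert eight thousand six hundred sixty-eight (English words) → 8×1000 + 6×100 + 68 = 8668 (decimal)
Compare 42 vs 8668: larger = 8668
8668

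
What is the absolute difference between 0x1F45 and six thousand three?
Convert 0x1F45 (hexadecimal) → 1×4096 + 15×256 + 4×16 + 5 = 8005 (decimal)
Convert six thousand three (English words) → 6×1000 + 3 = 6003 (decimal)
Compute |8005 - 6003| = 2002
2002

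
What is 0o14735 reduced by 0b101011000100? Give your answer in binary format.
Convert 0o14735 (octal) → 1×4096 + 4×512 + 7×64 + 3×8 + 5 = 6621 (decimal)
Convert 0b101011000100 (binary) → 2048 + 512 + 128 + 64 + 4 = 2756 (decimal)
Compute 6621 - 2756 = 3865
Convert 3865 (decimal) → 3865 = 2048 + 1024 + 512 + 256 + 16 + 8 + 1 → 0b111100011001 (binary)
0b111100011001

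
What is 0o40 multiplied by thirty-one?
Convert 0o40 (octal) → 4×8 = 32 (decimal)
Convert thirty-one (English words) → 31 (decimal)
Compute 32 × 31 = 992
992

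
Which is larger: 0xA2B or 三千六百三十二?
Convert 0xA2B (hexadecimal) → 10×256 + 2×16 + 11 = 2603 (decimal)
Convert 三千六百三十二 (Chinese numeral) → 3×1000 + 6×100 + 3×10 + 2 = 3632 (decimal)
Compare 2603 vs 3632: larger = 3632
3632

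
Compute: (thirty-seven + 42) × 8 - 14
Convert thirty-seven (English words) → 37 (decimal)
Expression in decimal: (37 + 42) × 8 - 14
Parentheses first: 37 + 42 = 79
Multiply: 79 × 8 = 632
Subtract: 632 - 14 = 618
618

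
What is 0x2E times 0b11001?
Convert 0x2E (hexadecimal) → 2×16 + 14 = 46 (decimal)
Convert 0b11001 (binary) → 16 + 8 + 1 = 25 (decimal)
Compute 46 × 25 = 1150
1150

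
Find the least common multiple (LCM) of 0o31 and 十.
Convert 0o31 (octal) → 3×8 + 1 = 25 (decimal)
Convert 十 (Chinese numeral) → 1×10 = 10 (decimal)
Compute lcm(25, 10) = 50
50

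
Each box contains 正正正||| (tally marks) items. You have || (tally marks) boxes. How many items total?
Convert 正正正||| (tally marks) → 5 + 5 + 5 + 3 = 18 (decimal)
Convert || (tally marks) → 2 (decimal)
Compute 18 × 2 = 36
36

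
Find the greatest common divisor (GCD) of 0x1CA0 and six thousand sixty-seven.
Convert 0x1CA0 (hexadecimal) → 1×4096 + 12×256 + 10×16 = 7328 (decimal)
Convert six thousand sixty-seven (English words) → 6×1000 + 67 = 6067 (decimal)
Compute gcd(7328, 6067) = 1
1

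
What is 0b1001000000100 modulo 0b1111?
Convert 0b1001000000100 (binary) → 4096 + 512 + 4 = 4612 (decimal)
Convert 0b1111 (binary) → 8 + 4 + 2 + 1 = 15 (decimal)
Compute 4612 mod 15 = 7
7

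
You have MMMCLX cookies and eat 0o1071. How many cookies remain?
Convert MMMCLX (Roman numeral) → 1000 + 1000 + 1000 + 100 + 50 + 10 = 3160 (decimal)
Convert 0o1071 (octal) → 1×512 + 7×8 + 1 = 569 (decimal)
Compute 3160 - 569 = 2591
2591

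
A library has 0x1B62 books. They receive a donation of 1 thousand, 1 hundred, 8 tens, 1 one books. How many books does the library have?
Convert 0x1B62 (hexadecimal) → 1×4096 + 11×256 + 6×16 + 2 = 7010 (decimal)
Convert 1 thousand, 1 hundred, 8 tens, 1 one (place-value notation) → 1×1000 + 1×100 + 8×10 + 1 = 1181 (decimal)
Compute 7010 + 1181 = 8191
8191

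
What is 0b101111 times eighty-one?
Convert 0b101111 (binary) → 32 + 8 + 4 + 2 + 1 = 47 (decimal)
Convert eighty-one (English words) → 81 (decimal)
Compute 47 × 81 = 3807
3807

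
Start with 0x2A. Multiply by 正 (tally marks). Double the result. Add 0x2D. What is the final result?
Convert 0x2A (hexadecimal) → 2×16 + 10 = 42 (decimal)
Start: 42
Convert 正 (tally marks) → 5 (decimal)
42 × 5 = 210
210 × 2 = 420
Convert 0x2D (hexadecimal) → 2×16 + 13 = 45 (decimal)
420 + 45 = 465
465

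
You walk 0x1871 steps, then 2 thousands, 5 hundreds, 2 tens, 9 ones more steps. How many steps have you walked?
Convert 0x1871 (hexadecimal) → 1×4096 + 8×256 + 7×16 + 1 = 6257 (decimal)
Convert 2 thousands, 5 hundreds, 2 tens, 9 ones (place-value notation) → 2×1000 + 5×100 + 2×10 + 9 = 2529 (decimal)
Compute 6257 + 2529 = 8786
8786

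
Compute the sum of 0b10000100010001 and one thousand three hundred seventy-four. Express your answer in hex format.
Convert 0b10000100010001 (binary) → 8192 + 256 + 16 + 1 = 8465 (decimal)
Convert one thousand three hundred seventy-four (English words) → 1×1000 + 3×100 + 74 = 1374 (decimal)
Compute 8465 + 1374 = 9839
Convert 9839 (decimal) → 9839 = 2×4096 + 6×256 + 6×16 + 15 → 0x266F (hexadecimal)
0x266F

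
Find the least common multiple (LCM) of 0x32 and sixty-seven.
Convert 0x32 (hexadecimal) → 3×16 + 2 = 50 (decimal)
Convert sixty-seven (English words) → 67 (decimal)
Compute lcm(50, 67) = 3350
3350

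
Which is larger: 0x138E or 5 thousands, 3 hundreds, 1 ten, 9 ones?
Convert 0x138E (hexadecimal) → 1×4096 + 3×256 + 8×16 + 14 = 5006 (decimal)
Convert 5 thousands, 3 hundreds, 1 ten, 9 ones (place-value notation) → 5×1000 + 3×100 + 1×10 + 9 = 5319 (decimal)
Compare 5006 vs 5319: larger = 5319
5319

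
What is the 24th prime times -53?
Convert the 24th prime (prime index) → 89 (decimal)
Compute 89 × -53 = -4717
-4717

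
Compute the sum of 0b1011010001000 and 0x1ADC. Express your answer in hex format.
Convert 0b1011010001000 (binary) → 4096 + 1024 + 512 + 128 + 8 = 5768 (decimal)
Convert 0x1ADC (hexadecimal) → 1×4096 + 10×256 + 13×16 + 12 = 6876 (decimal)
Compute 5768 + 6876 = 12644
Convert 12644 (decimal) → 12644 = 3×4096 + 1×256 + 6×16 + 4 → 0x3164 (hexadecimal)
0x3164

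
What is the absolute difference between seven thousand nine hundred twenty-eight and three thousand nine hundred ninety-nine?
Convert seven thousand nine hundred twenty-eight (English words) → 7×1000 + 9×100 + 28 = 7928 (decimal)
Convert three thousand nine hundred ninety-nine (English words) → 3×1000 + 9×100 + 99 = 3999 (decimal)
Compute |7928 - 3999| = 3929
3929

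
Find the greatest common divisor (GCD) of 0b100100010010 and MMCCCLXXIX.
Convert 0b100100010010 (binary) → 2048 + 256 + 16 + 2 = 2322 (decimal)
Convert MMCCCLXXIX (Roman numeral) → 1000 + 1000 + 100 + 100 + 100 + 50 + 10 + 10 + 9 = 2379 (decimal)
Compute gcd(2322, 2379) = 3
3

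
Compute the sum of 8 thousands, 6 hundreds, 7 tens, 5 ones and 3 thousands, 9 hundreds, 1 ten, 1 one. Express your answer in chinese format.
Convert 8 thousands, 6 hundreds, 7 tens, 5 ones (place-value notation) → 8×1000 + 6×100 + 7×10 + 5 = 8675 (decimal)
Convert 3 thousands, 9 hundreds, 1 ten, 1 one (place-value notation) → 3×1000 + 9×100 + 1×10 + 1 = 3911 (decimal)
Compute 8675 + 3911 = 12586
Convert 12586 (decimal) → 12586 = 1×10000 + 2×1000 + 5×100 + 8×10 + 6 → 一万二千五百八十六 (Chinese numeral)
一万二千五百八十六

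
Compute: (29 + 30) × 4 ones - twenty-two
Convert 4 ones (place-value notation) → 4 (decimal)
Convert twenty-two (English words) → 22 (decimal)
Expression in decimal: (29 + 30) × 4 - 22
Parentheses first: 29 + 30 = 59
Multiply: 59 × 4 = 236
Subtract: 236 - 22 = 214
214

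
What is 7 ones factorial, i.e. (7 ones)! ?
Convert 7 ones (place-value notation) → 7 (decimal)
Compute 7! = 5040
5040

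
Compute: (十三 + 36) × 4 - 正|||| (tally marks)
Convert 十三 (Chinese numeral) → 1×10 + 3 = 13 (decimal)
Convert 正|||| (tally marks) → 5 + 4 = 9 (decimal)
Expression in decimal: (13 + 36) × 4 - 9
Parentheses first: 13 + 36 = 49
Multiply: 49 × 4 = 196
Subtract: 196 - 9 = 187
187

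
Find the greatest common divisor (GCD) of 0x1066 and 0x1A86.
Convert 0x1066 (hexadecimal) → 1×4096 + 6×16 + 6 = 4198 (decimal)
Convert 0x1A86 (hexadecimal) → 1×4096 + 10×256 + 8×16 + 6 = 6790 (decimal)
Compute gcd(4198, 6790) = 2
2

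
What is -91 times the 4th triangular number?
Convert the 4th triangular number (triangular index) → 4×5/2 = 10 (decimal)
Compute -91 × 10 = -910
-910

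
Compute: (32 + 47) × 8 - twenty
Convert twenty (English words) → 20 (decimal)
Expression in decimal: (32 + 47) × 8 - 20
Parentheses first: 32 + 47 = 79
Multiply: 79 × 8 = 632
Subtract: 632 - 20 = 612
612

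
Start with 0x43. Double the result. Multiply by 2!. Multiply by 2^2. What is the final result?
Convert 0x43 (hexadecimal) → 4×16 + 3 = 67 (decimal)
Start: 67
67 × 2 = 134
Convert 2! (factorial) → 2 (decimal)
134 × 2 = 268
Convert 2^2 (power) → 4 (decimal)
268 × 4 = 1072
1072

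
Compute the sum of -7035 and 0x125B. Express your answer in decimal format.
Convert 0x125B (hexadecimal) → 1×4096 + 2×256 + 5×16 + 11 = 4699 (decimal)
Compute -7035 + 4699 = -2336
-2336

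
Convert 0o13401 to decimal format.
Convert 0o13401 (octal) → 1×4096 + 3×512 + 4×64 + 1 = 5889 (decimal)
5889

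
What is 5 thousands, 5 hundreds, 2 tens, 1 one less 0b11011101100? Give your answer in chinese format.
Convert 5 thousands, 5 hundreds, 2 tens, 1 one (place-value notation) → 5×1000 + 5×100 + 2×10 + 1 = 5521 (decimal)
Convert 0b11011101100 (binary) → 1024 + 512 + 128 + 64 + 32 + 8 + 4 = 1772 (decimal)
Compute 5521 - 1772 = 3749
Convert 3749 (decimal) → 3749 = 3×1000 + 7×100 + 4×10 + 9 → 三千七百四十九 (Chinese numeral)
三千七百四十九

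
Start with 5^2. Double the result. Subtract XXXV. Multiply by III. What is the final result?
Convert 5^2 (power) → 25 (decimal)
Start: 25
25 × 2 = 50
Convert XXXV (Roman numeral) → 10 + 10 + 10 + 5 = 35 (decimal)
50 - 35 = 15
Convert III (Roman numeral) → 1 + 1 + 1 = 3 (decimal)
15 × 3 = 45
45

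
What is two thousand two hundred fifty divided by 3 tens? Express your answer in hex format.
Convert two thousand two hundred fifty (English words) → 2×1000 + 2×100 + 50 = 2250 (decimal)
Convert 3 tens (place-value notation) → 3×10 = 30 (decimal)
Compute 2250 ÷ 30 = 75
Convert 75 (decimal) → 75 = 4×16 + 11 → 0x4B (hexadecimal)
0x4B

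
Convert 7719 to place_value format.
Convert 7719 (decimal) → 7719 = 7×1000 + 7×100 + 1×10 + 9 → 7 thousands, 7 hundreds, 1 ten, 9 ones (place-value notation)
7 thousands, 7 hundreds, 1 ten, 9 ones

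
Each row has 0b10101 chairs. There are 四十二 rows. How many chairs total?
Convert 0b10101 (binary) → 16 + 4 + 1 = 21 (decimal)
Convert 四十二 (Chinese numeral) → 4×10 + 2 = 42 (decimal)
Compute 21 × 42 = 882
882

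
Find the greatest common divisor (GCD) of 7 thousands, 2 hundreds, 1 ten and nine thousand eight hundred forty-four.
Convert 7 thousands, 2 hundreds, 1 ten (place-value notation) → 7×1000 + 2×100 + 1×10 = 7210 (decimal)
Convert nine thousand eight hundred forty-four (English words) → 9×1000 + 8×100 + 44 = 9844 (decimal)
Compute gcd(7210, 9844) = 2
2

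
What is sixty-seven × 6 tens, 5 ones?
Convert sixty-seven (English words) → 67 (decimal)
Convert 6 tens, 5 ones (place-value notation) → 6×10 + 5 = 65 (decimal)
Compute 67 × 65 = 4355
4355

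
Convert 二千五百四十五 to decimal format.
Convert 二千五百四十五 (Chinese numeral) → 2×1000 + 5×100 + 4×10 + 5 = 2545 (decimal)
2545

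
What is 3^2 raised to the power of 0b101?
Convert 3^2 (power) → 9 (decimal)
Convert 0b101 (binary) → 4 + 1 = 5 (decimal)
Compute 9 ^ 5 = 59049
59049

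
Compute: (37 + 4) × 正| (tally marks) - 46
Convert 正| (tally marks) → 5 + 1 = 6 (decimal)
Expression in decimal: (37 + 4) × 6 - 46
Parentheses first: 37 + 4 = 41
Multiply: 41 × 6 = 246
Subtract: 246 - 46 = 200
200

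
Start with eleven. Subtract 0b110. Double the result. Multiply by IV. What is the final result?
Convert eleven (English words) → 11 (decimal)
Start: 11
Convert 0b110 (binary) → 4 + 2 = 6 (decimal)
11 - 6 = 5
5 × 2 = 10
Convert IV (Roman numeral) → 4 (decimal)
10 × 4 = 40
40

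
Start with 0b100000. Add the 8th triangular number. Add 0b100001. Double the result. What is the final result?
Convert 0b100000 (binary) → 32 (decimal)
Start: 32
Convert the 8th triangular number (triangular index) → 8×9/2 = 36 (decimal)
32 + 36 = 68
Convert 0b100001 (binary) → 32 + 1 = 33 (decimal)
68 + 33 = 101
101 × 2 = 202
202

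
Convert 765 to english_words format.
Convert 765 (decimal) → 765 = 7×100 + 65 → seven hundred sixty-five (English words)
seven hundred sixty-five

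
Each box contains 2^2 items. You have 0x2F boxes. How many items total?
Convert 2^2 (power) → 4 (decimal)
Convert 0x2F (hexadecimal) → 2×16 + 15 = 47 (decimal)
Compute 4 × 47 = 188
188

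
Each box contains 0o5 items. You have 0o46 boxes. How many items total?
Convert 0o5 (octal) → 5 (decimal)
Convert 0o46 (octal) → 4×8 + 6 = 38 (decimal)
Compute 5 × 38 = 190
190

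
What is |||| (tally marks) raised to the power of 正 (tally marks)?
Convert |||| (tally marks) → 4 (decimal)
Convert 正 (tally marks) → 5 (decimal)
Compute 4 ^ 5 = 1024
1024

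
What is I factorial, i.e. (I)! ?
Convert I (Roman numeral) → 1 (decimal)
Compute 1! = 1
1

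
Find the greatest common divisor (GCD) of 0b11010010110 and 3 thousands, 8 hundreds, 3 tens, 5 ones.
Convert 0b11010010110 (binary) → 1024 + 512 + 128 + 16 + 4 + 2 = 1686 (decimal)
Convert 3 thousands, 8 hundreds, 3 tens, 5 ones (place-value notation) → 3×1000 + 8×100 + 3×10 + 5 = 3835 (decimal)
Compute gcd(1686, 3835) = 1
1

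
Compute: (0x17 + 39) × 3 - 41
Convert 0x17 (hexadecimal) → 1×16 + 7 = 23 (decimal)
Expression in decimal: (23 + 39) × 3 - 41
Parentheses first: 23 + 39 = 62
Multiply: 62 × 3 = 186
Subtract: 186 - 41 = 145
145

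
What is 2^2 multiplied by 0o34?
Convert 2^2 (power) → 4 (decimal)
Convert 0o34 (octal) → 3×8 + 4 = 28 (decimal)
Compute 4 × 28 = 112
112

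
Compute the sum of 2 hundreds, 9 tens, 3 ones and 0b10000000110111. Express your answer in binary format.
Convert 2 hundreds, 9 tens, 3 ones (place-value notation) → 2×100 + 9×10 + 3 = 293 (decimal)
Convert 0b10000000110111 (binary) → 8192 + 32 + 16 + 4 + 2 + 1 = 8247 (decimal)
Compute 293 + 8247 = 8540
Convert 8540 (decimal) → 8540 = 8192 + 256 + 64 + 16 + 8 + 4 → 0b10000101011100 (binary)
0b10000101011100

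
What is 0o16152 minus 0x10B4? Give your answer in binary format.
Convert 0o16152 (octal) → 1×4096 + 6×512 + 1×64 + 5×8 + 2 = 7274 (decimal)
Convert 0x10B4 (hexadecimal) → 1×4096 + 11×16 + 4 = 4276 (decimal)
Compute 7274 - 4276 = 2998
Convert 2998 (decimal) → 2998 = 2048 + 512 + 256 + 128 + 32 + 16 + 4 + 2 → 0b101110110110 (binary)
0b101110110110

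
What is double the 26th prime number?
The 26th prime number = 101
Compute 101 × 2 = 202
202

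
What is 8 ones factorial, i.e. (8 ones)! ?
Convert 8 ones (place-value notation) → 8 (decimal)
Compute 8! = 40320
40320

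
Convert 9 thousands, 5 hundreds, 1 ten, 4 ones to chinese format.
Convert 9 thousands, 5 hundreds, 1 ten, 4 ones (place-value notation) → 9×1000 + 5×100 + 1×10 + 4 = 9514 (decimal)
Convert 9514 (decimal) → 9514 = 9×1000 + 5×100 + 1×10 + 4 → 九千五百一十四 (Chinese numeral)
九千五百一十四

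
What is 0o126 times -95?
Convert 0o126 (octal) → 1×64 + 2×8 + 6 = 86 (decimal)
Compute 86 × -95 = -8170
-8170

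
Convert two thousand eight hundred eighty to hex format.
Convert two thousand eight hundred eighty (English words) → 2×1000 + 8×100 + 80 = 2880 (decimal)
Convert 2880 (decimal) → 2880 = 11×256 + 4×16 → 0xB40 (hexadecimal)
0xB40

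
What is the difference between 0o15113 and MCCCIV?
Convert 0o15113 (octal) → 1×4096 + 5×512 + 1×64 + 1×8 + 3 = 6731 (decimal)
Convert MCCCIV (Roman numeral) → 1000 + 100 + 100 + 100 + 4 = 1304 (decimal)
Difference: |6731 - 1304| = 5427
5427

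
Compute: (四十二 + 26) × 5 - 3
Convert 四十二 (Chinese numeral) → 4×10 + 2 = 42 (decimal)
Expression in decimal: (42 + 26) × 5 - 3
Parentheses first: 42 + 26 = 68
Multiply: 68 × 5 = 340
Subtract: 340 - 3 = 337
337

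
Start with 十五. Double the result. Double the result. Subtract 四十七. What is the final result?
Convert 十五 (Chinese numeral) → 1×10 + 5 = 15 (decimal)
Start: 15
15 × 2 = 30
30 × 2 = 60
Convert 四十七 (Chinese numeral) → 4×10 + 7 = 47 (decimal)
60 - 47 = 13
13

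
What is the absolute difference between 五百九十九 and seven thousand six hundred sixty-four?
Convert 五百九十九 (Chinese numeral) → 5×100 + 9×10 + 9 = 599 (decimal)
Convert seven thousand six hundred sixty-four (English words) → 7×1000 + 6×100 + 64 = 7664 (decimal)
Compute |599 - 7664| = 7065
7065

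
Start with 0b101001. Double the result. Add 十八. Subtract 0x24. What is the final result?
Convert 0b101001 (binary) → 32 + 8 + 1 = 41 (decimal)
Start: 41
41 × 2 = 82
Convert 十八 (Chinese numeral) → 1×10 + 8 = 18 (decimal)
82 + 18 = 100
Convert 0x24 (hexadecimal) → 2×16 + 4 = 36 (decimal)
100 - 36 = 64
64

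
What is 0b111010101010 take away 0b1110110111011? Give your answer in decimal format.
Convert 0b111010101010 (binary) → 2048 + 1024 + 512 + 128 + 32 + 8 + 2 = 3754 (decimal)
Convert 0b1110110111011 (binary) → 4096 + 2048 + 1024 + 256 + 128 + 32 + 16 + 8 + 2 + 1 = 7611 (decimal)
Compute 3754 - 7611 = -3857
-3857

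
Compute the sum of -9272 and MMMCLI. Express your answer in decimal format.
Convert MMMCLI (Roman numeral) → 1000 + 1000 + 1000 + 100 + 50 + 1 = 3151 (decimal)
Compute -9272 + 3151 = -6121
-6121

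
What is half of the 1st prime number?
The 1st prime number = 2
Compute 2 ÷ 2 = 1
1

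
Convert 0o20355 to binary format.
Convert 0o20355 (octal) → 2×4096 + 3×64 + 5×8 + 5 = 8429 (decimal)
Convert 8429 (decimal) → 8429 = 8192 + 128 + 64 + 32 + 8 + 4 + 1 → 0b10000011101101 (binary)
0b10000011101101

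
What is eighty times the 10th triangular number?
Convert eighty (English words) → 80 (decimal)
Convert the 10th triangular number (triangular index) → 10×11/2 = 55 (decimal)
Compute 80 × 55 = 4400
4400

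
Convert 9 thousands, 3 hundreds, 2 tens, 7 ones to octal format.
Convert 9 thousands, 3 hundreds, 2 tens, 7 ones (place-value notation) → 9×1000 + 3×100 + 2×10 + 7 = 9327 (decimal)
Convert 9327 (decimal) → 9327 = 2×4096 + 2×512 + 1×64 + 5×8 + 7 → 0o22157 (octal)
0o22157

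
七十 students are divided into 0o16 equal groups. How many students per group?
Convert 七十 (Chinese numeral) → 7×10 = 70 (decimal)
Convert 0o16 (octal) → 1×8 + 6 = 14 (decimal)
Compute 70 ÷ 14 = 5
5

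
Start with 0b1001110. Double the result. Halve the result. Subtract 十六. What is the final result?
Convert 0b1001110 (binary) → 64 + 8 + 4 + 2 = 78 (decimal)
Start: 78
78 × 2 = 156
156 ÷ 2 = 78
Convert 十六 (Chinese numeral) → 1×10 + 6 = 16 (decimal)
78 - 16 = 62
62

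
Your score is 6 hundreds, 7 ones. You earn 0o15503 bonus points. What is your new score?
Convert 6 hundreds, 7 ones (place-value notation) → 6×100 + 7 = 607 (decimal)
Convert 0o15503 (octal) → 1×4096 + 5×512 + 5×64 + 3 = 6979 (decimal)
Compute 607 + 6979 = 7586
7586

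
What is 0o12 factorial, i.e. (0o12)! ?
Convert 0o12 (octal) → 1×8 + 2 = 10 (decimal)
Compute 10! = 3628800
3628800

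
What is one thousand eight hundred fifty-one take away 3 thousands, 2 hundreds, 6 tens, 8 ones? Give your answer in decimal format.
Convert one thousand eight hundred fifty-one (English words) → 1×1000 + 8×100 + 51 = 1851 (decimal)
Convert 3 thousands, 2 hundreds, 6 tens, 8 ones (place-value notation) → 3×1000 + 2×100 + 6×10 + 8 = 3268 (decimal)
Compute 1851 - 3268 = -1417
-1417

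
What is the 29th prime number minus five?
The 29th prime number = 109
Convert five (English words) → 5 (decimal)
Compute 109 - 5 = 104
104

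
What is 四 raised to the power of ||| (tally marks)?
Convert 四 (Chinese numeral) → 4 (decimal)
Convert ||| (tally marks) → 3 (decimal)
Compute 4 ^ 3 = 64
64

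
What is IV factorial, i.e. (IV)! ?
Convert IV (Roman numeral) → 4 (decimal)
Compute 4! = 24
24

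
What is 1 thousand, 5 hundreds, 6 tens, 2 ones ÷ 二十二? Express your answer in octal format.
Convert 1 thousand, 5 hundreds, 6 tens, 2 ones (place-value notation) → 1×1000 + 5×100 + 6×10 + 2 = 1562 (decimal)
Convert 二十二 (Chinese numeral) → 2×10 + 2 = 22 (decimal)
Compute 1562 ÷ 22 = 71
Convert 71 (decimal) → 71 = 1×64 + 7 → 0o107 (octal)
0o107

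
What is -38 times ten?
Convert ten (English words) → 10 (decimal)
Compute -38 × 10 = -380
-380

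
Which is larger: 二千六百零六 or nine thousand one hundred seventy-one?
Convert 二千六百零六 (Chinese numeral) → 2×1000 + 6×100 + 6 = 2606 (decimal)
Convert nine thousand one hundred seventy-one (English words) → 9×1000 + 1×100 + 71 = 9171 (decimal)
Compare 2606 vs 9171: larger = 9171
9171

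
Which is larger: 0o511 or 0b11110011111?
Convert 0o511 (octal) → 5×64 + 1×8 + 1 = 329 (decimal)
Convert 0b11110011111 (binary) → 1024 + 512 + 256 + 128 + 16 + 8 + 4 + 2 + 1 = 1951 (decimal)
Compare 329 vs 1951: larger = 1951
1951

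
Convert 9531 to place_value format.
Convert 9531 (decimal) → 9531 = 9×1000 + 5×100 + 3×10 + 1 → 9 thousands, 5 hundreds, 3 tens, 1 one (place-value notation)
9 thousands, 5 hundreds, 3 tens, 1 one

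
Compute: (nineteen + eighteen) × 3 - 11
Convert nineteen (English words) → 19 (decimal)
Convert eighteen (English words) → 18 (decimal)
Expression in decimal: (19 + 18) × 3 - 11
Parentheses first: 19 + 18 = 37
Multiply: 37 × 3 = 111
Subtract: 111 - 11 = 100
100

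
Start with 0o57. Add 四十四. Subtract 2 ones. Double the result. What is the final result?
Convert 0o57 (octal) → 5×8 + 7 = 47 (decimal)
Start: 47
Convert 四十四 (Chinese numeral) → 4×10 + 4 = 44 (decimal)
47 + 44 = 91
Convert 2 ones (place-value notation) → 2 (decimal)
91 - 2 = 89
89 × 2 = 178
178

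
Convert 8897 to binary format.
Convert 8897 (decimal) → 8897 = 8192 + 512 + 128 + 64 + 1 → 0b10001011000001 (binary)
0b10001011000001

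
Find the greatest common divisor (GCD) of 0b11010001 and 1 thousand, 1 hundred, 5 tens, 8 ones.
Convert 0b11010001 (binary) → 128 + 64 + 16 + 1 = 209 (decimal)
Convert 1 thousand, 1 hundred, 5 tens, 8 ones (place-value notation) → 1×1000 + 1×100 + 5×10 + 8 = 1158 (decimal)
Compute gcd(209, 1158) = 1
1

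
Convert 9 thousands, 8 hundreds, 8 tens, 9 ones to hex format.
Convert 9 thousands, 8 hundreds, 8 tens, 9 ones (place-value notation) → 9×1000 + 8×100 + 8×10 + 9 = 9889 (decimal)
Convert 9889 (decimal) → 9889 = 2×4096 + 6×256 + 10×16 + 1 → 0x26A1 (hexadecimal)
0x26A1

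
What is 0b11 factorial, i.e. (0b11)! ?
Convert 0b11 (binary) → 2 + 1 = 3 (decimal)
Compute 3! = 6
6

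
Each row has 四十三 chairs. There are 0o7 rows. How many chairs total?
Convert 四十三 (Chinese numeral) → 4×10 + 3 = 43 (decimal)
Convert 0o7 (octal) → 7 (decimal)
Compute 43 × 7 = 301
301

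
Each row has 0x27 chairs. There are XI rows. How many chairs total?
Convert 0x27 (hexadecimal) → 2×16 + 7 = 39 (decimal)
Convert XI (Roman numeral) → 10 + 1 = 11 (decimal)
Compute 39 × 11 = 429
429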